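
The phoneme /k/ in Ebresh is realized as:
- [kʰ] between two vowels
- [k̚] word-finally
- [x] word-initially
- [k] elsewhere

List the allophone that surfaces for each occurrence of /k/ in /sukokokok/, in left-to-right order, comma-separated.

Occurrence 1 (position 3): between two vowels → [kʰ].
Occurrence 2 (position 5): between two vowels → [kʰ].
Occurrence 3 (position 7): between two vowels → [kʰ].
Occurrence 4 (position 9): word-finally → [k̚].

[kʰ], [kʰ], [kʰ], [k̚]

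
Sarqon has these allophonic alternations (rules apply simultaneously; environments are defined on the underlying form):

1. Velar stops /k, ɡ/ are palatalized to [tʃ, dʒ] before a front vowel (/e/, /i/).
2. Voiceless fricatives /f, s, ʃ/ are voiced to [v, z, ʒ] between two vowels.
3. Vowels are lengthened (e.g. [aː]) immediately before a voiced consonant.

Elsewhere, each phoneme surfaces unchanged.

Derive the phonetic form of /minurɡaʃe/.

[miːnuːrɡaʒe]

/m/ stays [m].
/i/ — between /m/ and /n/, before a voiced consonant — surfaces as [iː] (rule 3).
/n/ (between /i/ and /u/) is unaffected → [n].
/u/ (between /n/ and /r/) occurs before a voiced consonant → [uː] by rule 3.
/r/ stays [r].
/ɡ/ (between /r/ and /a/): rule 1 targets it, but not before a front vowel → unchanged [ɡ].
/a/ — between /ɡ/ and /ʃ/; rule 3 does not apply here → [a].
/ʃ/ meets the environment for rule 2 (between two vowels) → [ʒ].
/e/ — word-final; rule 3 does not apply here → [e].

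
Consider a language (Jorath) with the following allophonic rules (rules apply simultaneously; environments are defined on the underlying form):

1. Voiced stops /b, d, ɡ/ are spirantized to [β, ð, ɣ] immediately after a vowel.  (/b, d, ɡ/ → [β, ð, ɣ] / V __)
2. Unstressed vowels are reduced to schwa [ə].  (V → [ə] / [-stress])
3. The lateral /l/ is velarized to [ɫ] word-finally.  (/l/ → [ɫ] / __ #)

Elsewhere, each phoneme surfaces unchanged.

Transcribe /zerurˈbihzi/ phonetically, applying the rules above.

Rule 2 applies to /e/ (between /z/ and /r/: in an unstressed syllable) → [ə].
/u/ meets the environment for rule 2 (in an unstressed syllable) → [ə].
/b/ — between /r/ and /i/; rule 1 does not apply here → [b].
/i/ — between /b/ and /h/; rule 2 does not apply here → [i].
/i/ — word-final, in an unstressed syllable — surfaces as [ə] (rule 2).

[zərərˈbihzə]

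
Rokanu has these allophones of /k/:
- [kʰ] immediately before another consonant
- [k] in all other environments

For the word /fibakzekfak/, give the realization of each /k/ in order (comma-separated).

Occurrence 1 (position 5): immediately before another consonant → [kʰ].
Occurrence 2 (position 8): immediately before another consonant → [kʰ].
Occurrence 3 (position 11): no conditioning environment matches → elsewhere allophone [k].

[kʰ], [kʰ], [k]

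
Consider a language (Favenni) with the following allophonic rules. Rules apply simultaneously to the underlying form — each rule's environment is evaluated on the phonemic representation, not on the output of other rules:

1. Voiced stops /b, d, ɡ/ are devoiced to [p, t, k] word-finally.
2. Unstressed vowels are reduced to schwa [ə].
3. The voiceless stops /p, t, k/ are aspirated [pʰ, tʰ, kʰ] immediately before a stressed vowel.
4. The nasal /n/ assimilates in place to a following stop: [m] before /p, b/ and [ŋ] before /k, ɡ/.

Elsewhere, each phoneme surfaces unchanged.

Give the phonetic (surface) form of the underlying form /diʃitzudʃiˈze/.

[dəʃətzədʃəˈze]

/d/ — word-initial; rule 1 does not apply here → [d].
/i/ meets the environment for rule 2 (in an unstressed syllable) → [ə].
/ʃ/ (between /i/ and /i/) is unaffected → [ʃ].
/i/ meets the environment for rule 2 (in an unstressed syllable) → [ə].
/t/ (between /i/ and /z/): rule 3 targets it, but not immediately before a stressed vowel → unchanged [t].
/z/ (between /t/ and /u/) is unaffected → [z].
/u/ meets the environment for rule 2 (in an unstressed syllable) → [ə].
/d/ (between /u/ and /ʃ/): rule 1 targets it, but not word-finally → unchanged [d].
/ʃ/ stays [ʃ].
/i/ (between /ʃ/ and /z/): in an unstressed syllable, so rule 2 applies → [ə].
/z/ (between /i/ and /e/): no rule targets it → [z].
/e/ — word-final; rule 2 does not apply here → [e].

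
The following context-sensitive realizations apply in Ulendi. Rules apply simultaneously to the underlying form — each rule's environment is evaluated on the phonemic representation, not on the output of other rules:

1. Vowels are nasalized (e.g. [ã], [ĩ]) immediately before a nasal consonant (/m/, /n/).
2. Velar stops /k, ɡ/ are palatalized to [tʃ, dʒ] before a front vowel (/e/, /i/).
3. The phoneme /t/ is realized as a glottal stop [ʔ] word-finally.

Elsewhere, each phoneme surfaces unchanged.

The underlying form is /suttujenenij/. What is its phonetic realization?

/s/ (word-initial) is unaffected → [s].
/u/ (between /s/ and /t/) fails the environment for rule 1, so it stays [u].
/t/ — between /u/ and /t/; rule 3 does not apply here → [t].
/t/ (between /t/ and /u/) is in the target of rule 3 but the environment (word-finally) is not met → [t].
/u/ (between /t/ and /j/) is in the target of rule 1 but the environment (before a nasal consonant) is not met → [u].
/j/ (between /u/ and /e/) is unaffected → [j].
/e/ — between /j/ and /n/, before a nasal consonant — surfaces as [ẽ] (rule 1).
/n/ (between /e/ and /e/): no rule targets it → [n].
Rule 1 applies to /e/ (between /n/ and /n/: before a nasal consonant) → [ẽ].
/n/ (between /e/ and /i/): no rule targets it → [n].
/i/ (between /n/ and /j/) is in the target of rule 1 but the environment (before a nasal consonant) is not met → [i].
/j/ — not in any rule's target class → [j].

[suttujẽnẽnij]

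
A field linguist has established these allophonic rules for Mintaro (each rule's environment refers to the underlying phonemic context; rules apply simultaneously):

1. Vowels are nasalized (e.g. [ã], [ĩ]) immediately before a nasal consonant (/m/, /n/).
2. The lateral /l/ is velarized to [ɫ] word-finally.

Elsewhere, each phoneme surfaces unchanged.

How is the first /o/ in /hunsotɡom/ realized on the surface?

[o]

/o/ (between /s/ and /t/) is in the target of rule 1 but the environment (before a nasal consonant) is not met → [o].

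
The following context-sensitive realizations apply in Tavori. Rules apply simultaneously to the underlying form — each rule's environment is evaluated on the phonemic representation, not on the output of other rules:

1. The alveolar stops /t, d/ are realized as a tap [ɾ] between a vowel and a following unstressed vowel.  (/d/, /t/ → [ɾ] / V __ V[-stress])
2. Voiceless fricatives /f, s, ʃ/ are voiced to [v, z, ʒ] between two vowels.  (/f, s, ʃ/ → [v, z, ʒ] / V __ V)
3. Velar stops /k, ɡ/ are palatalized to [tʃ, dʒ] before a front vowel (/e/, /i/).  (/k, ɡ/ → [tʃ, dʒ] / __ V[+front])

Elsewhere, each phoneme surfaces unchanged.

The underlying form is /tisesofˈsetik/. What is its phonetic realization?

[tizezofˈseɾik]

/t/ (word-initial) fails the environment for rule 1, so it stays [t].
/i/ — not in any rule's target class → [i].
/s/ (between /i/ and /e/): between two vowels, so rule 2 applies → [z].
/e/ — not in any rule's target class → [e].
/s/ meets the environment for rule 2 (between two vowels) → [z].
/o/ (between /s/ and /f/) is unaffected → [o].
/f/ (between /o/ and /s/) fails the environment for rule 2, so it stays [f].
/s/ — between /f/ and /e/; rule 2 does not apply here → [s].
/e/ stays [e].
/t/ — between /e/ and /i/, between a vowel and a following unstressed vowel — surfaces as [ɾ] (rule 1).
/i/ stays [i].
/k/ (word-final) fails the environment for rule 3, so it stays [k].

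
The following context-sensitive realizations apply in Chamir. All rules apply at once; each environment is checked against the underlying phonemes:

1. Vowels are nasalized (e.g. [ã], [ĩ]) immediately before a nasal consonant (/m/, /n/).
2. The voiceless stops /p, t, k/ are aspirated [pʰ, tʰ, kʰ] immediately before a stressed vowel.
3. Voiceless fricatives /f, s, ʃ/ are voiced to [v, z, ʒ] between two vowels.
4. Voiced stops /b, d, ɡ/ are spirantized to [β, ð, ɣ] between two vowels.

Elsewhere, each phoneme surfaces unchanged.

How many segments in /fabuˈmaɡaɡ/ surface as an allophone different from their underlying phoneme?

Segments that undergo a rule: /b/ → [β] (rule 4); /u/ → [ũ] (rule 1); /ɡ/ → [ɣ] (rule 4).
All other segments surface unchanged.

3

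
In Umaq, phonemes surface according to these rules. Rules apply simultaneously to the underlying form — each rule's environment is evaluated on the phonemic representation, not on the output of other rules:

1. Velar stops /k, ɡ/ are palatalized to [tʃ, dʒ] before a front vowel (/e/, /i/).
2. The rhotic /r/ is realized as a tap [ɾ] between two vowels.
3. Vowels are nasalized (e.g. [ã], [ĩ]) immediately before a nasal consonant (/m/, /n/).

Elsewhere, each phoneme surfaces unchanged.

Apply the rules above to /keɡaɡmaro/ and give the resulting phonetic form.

/k/ — word-initial, before a front vowel — surfaces as [tʃ] (rule 1).
/e/ (between /k/ and /ɡ/): rule 3 targets it, but not before a nasal consonant → unchanged [e].
/ɡ/ (between /e/ and /a/) is in the target of rule 1 but the environment (before a front vowel) is not met → [ɡ].
/a/ (between /ɡ/ and /ɡ/): rule 3 targets it, but not before a nasal consonant → unchanged [a].
/ɡ/ (between /a/ and /m/): rule 1 targets it, but not before a front vowel → unchanged [ɡ].
/m/ — not in any rule's target class → [m].
/a/ — between /m/ and /r/; rule 3 does not apply here → [a].
/r/ (between /a/ and /o/) occurs between two vowels → [ɾ] by rule 2.
/o/ (word-final) fails the environment for rule 3, so it stays [o].

[tʃeɡaɡmaɾo]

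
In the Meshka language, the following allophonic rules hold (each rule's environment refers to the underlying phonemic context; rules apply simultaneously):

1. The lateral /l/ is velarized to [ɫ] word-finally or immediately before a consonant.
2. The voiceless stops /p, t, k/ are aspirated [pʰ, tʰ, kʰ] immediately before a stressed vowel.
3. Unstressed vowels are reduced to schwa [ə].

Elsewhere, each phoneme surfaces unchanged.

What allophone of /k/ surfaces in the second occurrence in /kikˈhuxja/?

[k]

/k/ — between /i/ and /h/; rule 2 does not apply here → [k].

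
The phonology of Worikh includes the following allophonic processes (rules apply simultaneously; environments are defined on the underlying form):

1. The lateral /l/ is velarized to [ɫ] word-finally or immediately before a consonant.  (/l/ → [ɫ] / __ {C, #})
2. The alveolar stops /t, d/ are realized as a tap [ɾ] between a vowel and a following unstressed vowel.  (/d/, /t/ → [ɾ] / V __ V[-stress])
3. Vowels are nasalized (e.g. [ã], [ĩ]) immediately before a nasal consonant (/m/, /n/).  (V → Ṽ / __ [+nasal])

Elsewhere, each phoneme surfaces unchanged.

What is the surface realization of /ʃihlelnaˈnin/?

[ʃihleɫnãˈnĩn]

/ʃ/ (word-initial): no rule targets it → [ʃ].
/i/ (between /ʃ/ and /h/) is in the target of rule 3 but the environment (before a nasal consonant) is not met → [i].
/h/ — not in any rule's target class → [h].
/l/ (between /h/ and /e/) is in the target of rule 1 but the environment (word-finally or immediately before a consonant) is not met → [l].
/e/ — between /l/ and /l/; rule 3 does not apply here → [e].
/l/ — between /e/ and /n/, word-finally or immediately before a consonant — surfaces as [ɫ] (rule 1).
/n/ stays [n].
Rule 3 applies to /a/ (between /n/ and /n/: before a nasal consonant) → [ã].
/n/ (between /a/ and /i/) is unaffected → [n].
Rule 3 applies to /i/ (between /n/ and /n/: before a nasal consonant) → [ĩ].
/n/ — not in any rule's target class → [n].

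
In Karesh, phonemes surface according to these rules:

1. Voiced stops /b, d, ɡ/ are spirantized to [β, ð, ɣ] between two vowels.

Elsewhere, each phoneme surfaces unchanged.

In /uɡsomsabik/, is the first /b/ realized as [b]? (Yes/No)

No

/b/ (between /a/ and /i/) occurs between two vowels → [β] by rule 1.
The actual realization is [β], not [b].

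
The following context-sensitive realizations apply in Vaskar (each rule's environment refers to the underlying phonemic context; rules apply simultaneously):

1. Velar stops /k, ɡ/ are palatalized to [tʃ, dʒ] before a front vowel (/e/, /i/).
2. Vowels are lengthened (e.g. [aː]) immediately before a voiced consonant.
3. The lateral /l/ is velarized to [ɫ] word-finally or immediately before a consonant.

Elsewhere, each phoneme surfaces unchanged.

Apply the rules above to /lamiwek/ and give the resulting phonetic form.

/l/ (word-initial): rule 3 targets it, but not word-finally or immediately before a consonant → unchanged [l].
/a/ — between /l/ and /m/, before a voiced consonant — surfaces as [aː] (rule 2).
/i/ meets the environment for rule 2 (before a voiced consonant) → [iː].
/e/ — between /w/ and /k/; rule 2 does not apply here → [e].
/k/ (word-final) is in the target of rule 1 but the environment (before a front vowel) is not met → [k].

[laːmiːwek]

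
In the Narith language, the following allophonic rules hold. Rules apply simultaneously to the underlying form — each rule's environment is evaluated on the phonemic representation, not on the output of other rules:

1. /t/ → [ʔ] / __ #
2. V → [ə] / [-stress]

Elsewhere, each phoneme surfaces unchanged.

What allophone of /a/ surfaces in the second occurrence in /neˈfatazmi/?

[ə]

/a/ meets the environment for rule 2 (in an unstressed syllable) → [ə].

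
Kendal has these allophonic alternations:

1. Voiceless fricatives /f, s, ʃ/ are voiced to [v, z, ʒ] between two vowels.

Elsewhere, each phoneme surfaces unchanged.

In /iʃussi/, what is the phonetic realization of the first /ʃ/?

/ʃ/ (between /i/ and /u/) occurs between two vowels → [ʒ] by rule 1.

[ʒ]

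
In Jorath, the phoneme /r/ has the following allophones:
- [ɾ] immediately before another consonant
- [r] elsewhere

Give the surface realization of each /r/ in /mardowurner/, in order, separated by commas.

[ɾ], [ɾ], [r]

Occurrence 1 (position 3): immediately before another consonant → [ɾ].
Occurrence 2 (position 8): immediately before another consonant → [ɾ].
Occurrence 3 (position 11): no conditioning environment matches → elsewhere allophone [r].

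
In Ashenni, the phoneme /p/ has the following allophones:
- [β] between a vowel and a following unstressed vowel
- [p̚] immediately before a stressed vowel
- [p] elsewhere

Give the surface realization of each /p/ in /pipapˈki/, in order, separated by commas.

[p], [β], [p]

Occurrence 1 (position 1): no conditioning environment matches → elsewhere allophone [p].
Occurrence 2 (position 3): between a vowel and a following unstressed vowel → [β].
Occurrence 3 (position 5): no conditioning environment matches → elsewhere allophone [p].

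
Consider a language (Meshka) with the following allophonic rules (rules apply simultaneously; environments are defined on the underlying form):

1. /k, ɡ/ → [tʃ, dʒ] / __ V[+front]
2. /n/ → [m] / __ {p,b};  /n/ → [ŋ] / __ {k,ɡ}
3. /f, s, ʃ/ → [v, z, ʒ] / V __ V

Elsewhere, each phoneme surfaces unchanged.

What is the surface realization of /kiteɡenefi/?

[tʃitedʒenevi]

/k/ — word-initial, before a front vowel — surfaces as [tʃ] (rule 1).
/ɡ/ — between /e/ and /e/, before a front vowel — surfaces as [dʒ] (rule 1).
/n/ (between /e/ and /e/): rule 2 targets it, but not before a labial or velar stop → unchanged [n].
/f/ (between /e/ and /i/) occurs between two vowels → [v] by rule 3.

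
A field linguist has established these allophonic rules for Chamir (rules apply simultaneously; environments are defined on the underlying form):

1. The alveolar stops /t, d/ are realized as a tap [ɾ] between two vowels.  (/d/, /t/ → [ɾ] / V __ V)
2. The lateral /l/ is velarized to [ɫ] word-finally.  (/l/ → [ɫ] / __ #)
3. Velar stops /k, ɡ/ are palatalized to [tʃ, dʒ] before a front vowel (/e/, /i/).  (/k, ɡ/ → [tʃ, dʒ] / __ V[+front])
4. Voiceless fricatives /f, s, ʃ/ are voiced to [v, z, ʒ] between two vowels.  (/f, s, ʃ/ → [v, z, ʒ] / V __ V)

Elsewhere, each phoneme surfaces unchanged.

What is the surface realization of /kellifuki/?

/k/ — word-initial, before a front vowel — surfaces as [tʃ] (rule 3).
/e/ (between /k/ and /l/): no rule targets it → [e].
/l/ (between /e/ and /l/): rule 2 targets it, but not word-finally → unchanged [l].
/l/ (between /l/ and /i/): rule 2 targets it, but not word-finally → unchanged [l].
/i/ — not in any rule's target class → [i].
Rule 4 applies to /f/ (between /i/ and /u/: between two vowels) → [v].
/u/ stays [u].
/k/ meets the environment for rule 3 (before a front vowel) → [tʃ].
/i/ (word-final): no rule targets it → [i].

[tʃellivutʃi]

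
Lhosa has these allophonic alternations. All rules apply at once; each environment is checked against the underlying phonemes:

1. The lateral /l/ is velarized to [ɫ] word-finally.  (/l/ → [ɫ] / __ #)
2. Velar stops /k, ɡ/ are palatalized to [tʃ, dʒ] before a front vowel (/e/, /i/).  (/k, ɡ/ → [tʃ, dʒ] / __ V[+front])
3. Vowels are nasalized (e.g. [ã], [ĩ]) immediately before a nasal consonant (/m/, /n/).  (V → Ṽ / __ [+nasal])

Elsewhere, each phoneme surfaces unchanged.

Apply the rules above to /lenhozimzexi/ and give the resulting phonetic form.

[lẽnhozĩmzexi]

/l/ (word-initial) fails the environment for rule 1, so it stays [l].
/e/ meets the environment for rule 3 (before a nasal consonant) → [ẽ].
/n/ — not in any rule's target class → [n].
/h/ — not in any rule's target class → [h].
/o/ (between /h/ and /z/): rule 3 targets it, but not before a nasal consonant → unchanged [o].
/z/ — not in any rule's target class → [z].
/i/ (between /z/ and /m/) occurs before a nasal consonant → [ĩ] by rule 3.
/m/ (between /i/ and /z/) is unaffected → [m].
/z/ — not in any rule's target class → [z].
/e/ (between /z/ and /x/) is in the target of rule 3 but the environment (before a nasal consonant) is not met → [e].
/x/ (between /e/ and /i/): no rule targets it → [x].
/i/ — word-final; rule 3 does not apply here → [i].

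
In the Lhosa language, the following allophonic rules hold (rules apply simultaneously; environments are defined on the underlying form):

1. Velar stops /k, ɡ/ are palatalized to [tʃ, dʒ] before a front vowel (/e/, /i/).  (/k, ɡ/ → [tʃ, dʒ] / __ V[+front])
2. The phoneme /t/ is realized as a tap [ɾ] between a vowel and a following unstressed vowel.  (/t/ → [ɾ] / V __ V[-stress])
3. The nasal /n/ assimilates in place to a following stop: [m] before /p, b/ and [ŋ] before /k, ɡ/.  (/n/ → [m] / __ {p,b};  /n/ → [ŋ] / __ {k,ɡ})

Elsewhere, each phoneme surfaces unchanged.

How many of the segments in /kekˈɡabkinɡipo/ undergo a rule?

Segments that undergo a rule: /k/ → [tʃ] (rule 1); /k/ → [tʃ] (rule 1); /n/ → [ŋ] (rule 3); /ɡ/ → [dʒ] (rule 1).
All other segments surface unchanged.

4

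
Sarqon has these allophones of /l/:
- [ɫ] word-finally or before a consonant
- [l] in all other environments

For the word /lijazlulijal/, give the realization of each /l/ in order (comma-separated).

[l], [l], [l], [ɫ]

Occurrence 1 (position 1): no conditioning environment matches → elsewhere allophone [l].
Occurrence 2 (position 6): no conditioning environment matches → elsewhere allophone [l].
Occurrence 3 (position 8): no conditioning environment matches → elsewhere allophone [l].
Occurrence 4 (position 12): word-finally or before a consonant → [ɫ].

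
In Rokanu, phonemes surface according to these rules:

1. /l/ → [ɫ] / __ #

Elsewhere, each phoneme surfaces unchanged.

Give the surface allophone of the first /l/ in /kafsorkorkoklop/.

/l/ (between /k/ and /o/) fails the environment for rule 1, so it stays [l].

[l]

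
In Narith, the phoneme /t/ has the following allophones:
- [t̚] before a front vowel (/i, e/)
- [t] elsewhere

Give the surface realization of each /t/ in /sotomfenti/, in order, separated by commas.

Occurrence 1 (position 3): no conditioning environment matches → elsewhere allophone [t].
Occurrence 2 (position 9): before a front vowel (/i, e/) → [t̚].

[t], [t̚]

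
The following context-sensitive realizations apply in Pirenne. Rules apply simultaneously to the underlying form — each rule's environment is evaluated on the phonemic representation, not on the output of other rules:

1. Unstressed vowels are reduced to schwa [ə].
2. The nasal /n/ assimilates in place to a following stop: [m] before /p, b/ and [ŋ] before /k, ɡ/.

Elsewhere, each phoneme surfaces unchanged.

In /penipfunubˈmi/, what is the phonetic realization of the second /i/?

/i/ — word-final; rule 1 does not apply here → [i].

[i]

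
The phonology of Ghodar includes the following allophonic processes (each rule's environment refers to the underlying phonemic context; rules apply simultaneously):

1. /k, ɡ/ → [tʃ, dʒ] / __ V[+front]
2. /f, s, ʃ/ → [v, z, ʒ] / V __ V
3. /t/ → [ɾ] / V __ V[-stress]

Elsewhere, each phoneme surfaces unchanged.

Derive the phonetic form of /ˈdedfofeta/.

/d/ stays [d].
/e/ (between /d/ and /d/) is unaffected → [e].
/d/ (between /e/ and /f/) is unaffected → [d].
/f/ (between /d/ and /o/) is in the target of rule 2 but the environment (between two vowels) is not met → [f].
/o/ (between /f/ and /f/): no rule targets it → [o].
/f/ meets the environment for rule 2 (between two vowels) → [v].
/e/ — not in any rule's target class → [e].
/t/ meets the environment for rule 3 (between a vowel and a following unstressed vowel) → [ɾ].
/a/ — not in any rule's target class → [a].

[ˈdedfoveɾa]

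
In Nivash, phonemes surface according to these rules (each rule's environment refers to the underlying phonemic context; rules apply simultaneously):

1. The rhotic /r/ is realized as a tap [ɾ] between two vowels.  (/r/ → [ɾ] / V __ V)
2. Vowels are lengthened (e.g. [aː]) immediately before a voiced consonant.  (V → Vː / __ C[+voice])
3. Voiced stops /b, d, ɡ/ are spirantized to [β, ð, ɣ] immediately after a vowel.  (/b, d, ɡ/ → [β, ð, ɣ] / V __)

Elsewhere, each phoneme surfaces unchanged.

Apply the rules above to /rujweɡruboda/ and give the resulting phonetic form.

[ruːjweːɣruːβoːða]

/r/ (word-initial): rule 1 targets it, but not between two vowels → unchanged [r].
/u/ (between /r/ and /j/) occurs before a voiced consonant → [uː] by rule 2.
/e/ (between /w/ and /ɡ/) occurs before a voiced consonant → [eː] by rule 2.
Rule 3 applies to /ɡ/ (between /e/ and /r/: immediately after a vowel) → [ɣ].
/r/ — between /ɡ/ and /u/; rule 1 does not apply here → [r].
/u/ — between /r/ and /b/, before a voiced consonant — surfaces as [uː] (rule 2).
/b/ — between /u/ and /o/, immediately after a vowel — surfaces as [β] (rule 3).
Rule 2 applies to /o/ (between /b/ and /d/: before a voiced consonant) → [oː].
/d/ (between /o/ and /a/) occurs immediately after a vowel → [ð] by rule 3.
/a/ (word-final): rule 2 targets it, but not before a voiced consonant → unchanged [a].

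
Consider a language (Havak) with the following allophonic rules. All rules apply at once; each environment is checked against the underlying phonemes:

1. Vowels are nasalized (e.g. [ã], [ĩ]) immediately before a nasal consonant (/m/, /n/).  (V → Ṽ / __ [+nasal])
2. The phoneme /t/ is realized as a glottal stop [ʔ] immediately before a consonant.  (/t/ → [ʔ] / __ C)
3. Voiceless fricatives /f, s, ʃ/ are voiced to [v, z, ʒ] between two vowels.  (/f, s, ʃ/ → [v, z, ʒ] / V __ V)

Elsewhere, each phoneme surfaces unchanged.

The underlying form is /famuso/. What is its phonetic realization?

[fãmuzo]

/f/ (word-initial) is in the target of rule 3 but the environment (between two vowels) is not met → [f].
Rule 1 applies to /a/ (between /f/ and /m/: before a nasal consonant) → [ã].
/m/ stays [m].
/u/ (between /m/ and /s/) is in the target of rule 1 but the environment (before a nasal consonant) is not met → [u].
/s/ meets the environment for rule 3 (between two vowels) → [z].
/o/ (word-final): rule 1 targets it, but not before a nasal consonant → unchanged [o].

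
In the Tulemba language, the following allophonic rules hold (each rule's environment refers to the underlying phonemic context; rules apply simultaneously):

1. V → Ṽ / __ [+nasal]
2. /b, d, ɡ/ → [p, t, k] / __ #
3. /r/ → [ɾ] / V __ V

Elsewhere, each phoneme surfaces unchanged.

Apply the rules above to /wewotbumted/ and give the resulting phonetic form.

[wewotbũmtet]

/e/ (between /w/ and /w/): rule 1 targets it, but not before a nasal consonant → unchanged [e].
/o/ (between /w/ and /t/) is in the target of rule 1 but the environment (before a nasal consonant) is not met → [o].
/b/ (between /t/ and /u/) fails the environment for rule 2, so it stays [b].
/u/ (between /b/ and /m/): before a nasal consonant, so rule 1 applies → [ũ].
/e/ (between /t/ and /d/) fails the environment for rule 1, so it stays [e].
/d/ (word-final) occurs word-finally → [t] by rule 2.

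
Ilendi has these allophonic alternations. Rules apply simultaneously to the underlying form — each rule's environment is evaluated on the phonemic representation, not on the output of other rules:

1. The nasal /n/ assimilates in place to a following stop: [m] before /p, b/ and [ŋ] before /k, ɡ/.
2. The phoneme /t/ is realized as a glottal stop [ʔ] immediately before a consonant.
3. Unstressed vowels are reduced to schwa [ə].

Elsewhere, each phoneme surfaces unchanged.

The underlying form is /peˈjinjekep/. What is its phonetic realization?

[pəˈjinjəkəp]

Rule 3 applies to /e/ (between /p/ and /j/: in an unstressed syllable) → [ə].
/i/ (between /j/ and /n/) is in the target of rule 3 but the environment (in an unstressed syllable) is not met → [i].
/n/ (between /i/ and /j/): rule 1 targets it, but not before a labial or velar stop → unchanged [n].
/e/ — between /j/ and /k/, in an unstressed syllable — surfaces as [ə] (rule 3).
/e/ meets the environment for rule 3 (in an unstressed syllable) → [ə].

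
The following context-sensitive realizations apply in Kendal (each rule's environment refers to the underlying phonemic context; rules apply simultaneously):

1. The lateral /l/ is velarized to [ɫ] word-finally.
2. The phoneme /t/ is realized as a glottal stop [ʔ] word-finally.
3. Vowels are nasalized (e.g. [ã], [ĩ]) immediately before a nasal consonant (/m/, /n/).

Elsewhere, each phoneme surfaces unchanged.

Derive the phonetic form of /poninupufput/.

[põnĩnupufpuʔ]

/p/ (word-initial) is unaffected → [p].
/o/ (between /p/ and /n/): before a nasal consonant, so rule 3 applies → [õ].
/n/ (between /o/ and /i/) is unaffected → [n].
/i/ — between /n/ and /n/, before a nasal consonant — surfaces as [ĩ] (rule 3).
/n/ (between /i/ and /u/) is unaffected → [n].
/u/ (between /n/ and /p/) is in the target of rule 3 but the environment (before a nasal consonant) is not met → [u].
/p/ stays [p].
/u/ (between /p/ and /f/) is in the target of rule 3 but the environment (before a nasal consonant) is not met → [u].
/f/ (between /u/ and /p/): no rule targets it → [f].
/p/ (between /f/ and /u/) is unaffected → [p].
/u/ (between /p/ and /t/) fails the environment for rule 3, so it stays [u].
/t/ — word-final, word-finally — surfaces as [ʔ] (rule 2).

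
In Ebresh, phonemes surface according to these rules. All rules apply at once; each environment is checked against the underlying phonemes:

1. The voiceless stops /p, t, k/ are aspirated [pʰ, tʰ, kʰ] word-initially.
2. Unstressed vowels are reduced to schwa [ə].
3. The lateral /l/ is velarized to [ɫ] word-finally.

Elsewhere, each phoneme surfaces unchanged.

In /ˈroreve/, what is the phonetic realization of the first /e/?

[ə]

Rule 2 applies to /e/ (between /r/ and /v/: in an unstressed syllable) → [ə].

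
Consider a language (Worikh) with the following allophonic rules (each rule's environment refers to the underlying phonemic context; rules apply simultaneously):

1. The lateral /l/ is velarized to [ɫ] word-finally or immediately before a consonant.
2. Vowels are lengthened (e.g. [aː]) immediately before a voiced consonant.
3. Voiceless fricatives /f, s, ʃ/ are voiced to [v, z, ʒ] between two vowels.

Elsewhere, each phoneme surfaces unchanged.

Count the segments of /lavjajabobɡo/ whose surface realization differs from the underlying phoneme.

Segments that undergo a rule: /a/ → [aː] (rule 2); /a/ → [aː] (rule 2); /a/ → [aː] (rule 2); /o/ → [oː] (rule 2).
All other segments surface unchanged.

4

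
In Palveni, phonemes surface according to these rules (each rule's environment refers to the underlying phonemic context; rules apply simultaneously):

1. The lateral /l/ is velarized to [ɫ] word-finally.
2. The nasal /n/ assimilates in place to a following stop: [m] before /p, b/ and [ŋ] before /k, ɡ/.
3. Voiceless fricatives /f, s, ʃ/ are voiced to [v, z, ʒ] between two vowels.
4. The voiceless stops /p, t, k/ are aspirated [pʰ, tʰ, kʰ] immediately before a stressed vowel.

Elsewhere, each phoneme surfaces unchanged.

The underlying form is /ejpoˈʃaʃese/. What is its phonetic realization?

/e/ (word-initial) is unaffected → [e].
/j/ (between /e/ and /p/): no rule targets it → [j].
/p/ (between /j/ and /o/) fails the environment for rule 4, so it stays [p].
/o/ (between /p/ and /ʃ/): no rule targets it → [o].
/ʃ/ (between /o/ and /a/): between two vowels, so rule 3 applies → [ʒ].
/a/ (between /ʃ/ and /ʃ/): no rule targets it → [a].
/ʃ/ — between /a/ and /e/, between two vowels — surfaces as [ʒ] (rule 3).
/e/ stays [e].
/s/ (between /e/ and /e/) occurs between two vowels → [z] by rule 3.
/e/ — not in any rule's target class → [e].

[ejpoˈʒaʒeze]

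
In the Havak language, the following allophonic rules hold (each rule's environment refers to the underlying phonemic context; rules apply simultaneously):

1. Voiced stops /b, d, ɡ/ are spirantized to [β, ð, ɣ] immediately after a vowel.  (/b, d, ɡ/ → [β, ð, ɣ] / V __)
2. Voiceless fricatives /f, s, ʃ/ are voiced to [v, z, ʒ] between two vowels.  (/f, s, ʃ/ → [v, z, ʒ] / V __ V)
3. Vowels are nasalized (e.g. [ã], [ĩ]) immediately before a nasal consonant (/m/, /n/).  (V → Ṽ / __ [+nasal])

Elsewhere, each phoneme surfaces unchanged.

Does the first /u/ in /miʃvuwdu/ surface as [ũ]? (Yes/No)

No

/u/ (between /v/ and /w/): rule 3 targets it, but not before a nasal consonant → unchanged [u].
The actual realization is [u], not [ũ].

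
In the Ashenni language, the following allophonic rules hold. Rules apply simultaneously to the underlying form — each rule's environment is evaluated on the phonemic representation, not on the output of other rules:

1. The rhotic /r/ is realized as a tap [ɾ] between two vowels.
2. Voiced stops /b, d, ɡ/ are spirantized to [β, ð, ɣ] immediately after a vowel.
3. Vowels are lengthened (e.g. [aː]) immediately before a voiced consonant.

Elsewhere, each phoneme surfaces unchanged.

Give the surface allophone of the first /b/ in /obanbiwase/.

Rule 2 applies to /b/ (between /o/ and /a/: immediately after a vowel) → [β].

[β]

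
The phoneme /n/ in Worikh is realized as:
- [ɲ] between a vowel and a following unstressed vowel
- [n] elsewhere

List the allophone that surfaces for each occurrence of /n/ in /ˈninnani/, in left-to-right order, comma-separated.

Occurrence 1 (position 1): no conditioning environment matches → elsewhere allophone [n].
Occurrence 2 (position 3): no conditioning environment matches → elsewhere allophone [n].
Occurrence 3 (position 4): no conditioning environment matches → elsewhere allophone [n].
Occurrence 4 (position 6): between a vowel and a following unstressed vowel → [ɲ].

[n], [n], [n], [ɲ]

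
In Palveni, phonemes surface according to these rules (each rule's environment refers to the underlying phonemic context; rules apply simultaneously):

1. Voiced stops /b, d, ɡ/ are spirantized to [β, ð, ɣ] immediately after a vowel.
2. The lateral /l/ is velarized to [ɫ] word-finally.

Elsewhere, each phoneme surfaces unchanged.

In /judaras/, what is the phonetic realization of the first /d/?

[ð]

/d/ (between /u/ and /a/) occurs immediately after a vowel → [ð] by rule 1.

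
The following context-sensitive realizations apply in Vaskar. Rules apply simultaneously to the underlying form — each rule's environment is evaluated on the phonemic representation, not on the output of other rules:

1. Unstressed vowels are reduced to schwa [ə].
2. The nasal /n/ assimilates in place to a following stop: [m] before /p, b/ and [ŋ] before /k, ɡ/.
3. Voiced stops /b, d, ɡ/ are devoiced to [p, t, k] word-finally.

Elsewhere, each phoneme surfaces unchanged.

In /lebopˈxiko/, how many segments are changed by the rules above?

3

Segments that undergo a rule: /e/ → [ə] (rule 1); /o/ → [ə] (rule 1); /o/ → [ə] (rule 1).
All other segments surface unchanged.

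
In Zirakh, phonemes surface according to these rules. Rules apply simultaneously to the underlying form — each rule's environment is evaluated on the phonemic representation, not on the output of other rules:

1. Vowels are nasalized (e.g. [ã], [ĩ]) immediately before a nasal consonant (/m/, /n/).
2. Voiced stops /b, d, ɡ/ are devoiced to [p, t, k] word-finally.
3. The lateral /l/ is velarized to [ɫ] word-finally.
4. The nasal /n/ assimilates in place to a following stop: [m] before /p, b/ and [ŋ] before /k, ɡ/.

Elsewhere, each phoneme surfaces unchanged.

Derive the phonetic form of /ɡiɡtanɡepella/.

/ɡ/ (word-initial) fails the environment for rule 2, so it stays [ɡ].
/i/ (between /ɡ/ and /ɡ/) is in the target of rule 1 but the environment (before a nasal consonant) is not met → [i].
/ɡ/ — between /i/ and /t/; rule 2 does not apply here → [ɡ].
/t/ — not in any rule's target class → [t].
/a/ — between /t/ and /n/, before a nasal consonant — surfaces as [ã] (rule 1).
/n/ (between /a/ and /ɡ/): before a labial or velar stop, so rule 4 applies → [ŋ].
/ɡ/ — between /n/ and /e/; rule 2 does not apply here → [ɡ].
/e/ — between /ɡ/ and /p/; rule 1 does not apply here → [e].
/p/ — not in any rule's target class → [p].
/e/ (between /p/ and /l/) fails the environment for rule 1, so it stays [e].
/l/ (between /e/ and /l/): rule 3 targets it, but not word-finally → unchanged [l].
/l/ — between /l/ and /a/; rule 3 does not apply here → [l].
/a/ (word-final): rule 1 targets it, but not before a nasal consonant → unchanged [a].

[ɡiɡtãŋɡepella]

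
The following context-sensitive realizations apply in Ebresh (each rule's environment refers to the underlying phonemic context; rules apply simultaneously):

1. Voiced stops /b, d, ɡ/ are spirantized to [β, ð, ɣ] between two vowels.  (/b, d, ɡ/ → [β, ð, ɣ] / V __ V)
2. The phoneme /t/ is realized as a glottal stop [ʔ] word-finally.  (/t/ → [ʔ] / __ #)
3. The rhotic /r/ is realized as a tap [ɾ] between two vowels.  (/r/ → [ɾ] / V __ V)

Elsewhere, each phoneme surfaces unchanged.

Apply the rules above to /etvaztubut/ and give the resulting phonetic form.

[etvaztuβuʔ]

/e/ (word-initial) is unaffected → [e].
/t/ — between /e/ and /v/; rule 2 does not apply here → [t].
/v/ — not in any rule's target class → [v].
/a/ stays [a].
/z/ stays [z].
/t/ (between /z/ and /u/): rule 2 targets it, but not word-finally → unchanged [t].
/u/ (between /t/ and /b/) is unaffected → [u].
/b/ — between /u/ and /u/, between two vowels — surfaces as [β] (rule 1).
/u/ stays [u].
/t/ (word-final): word-finally, so rule 2 applies → [ʔ].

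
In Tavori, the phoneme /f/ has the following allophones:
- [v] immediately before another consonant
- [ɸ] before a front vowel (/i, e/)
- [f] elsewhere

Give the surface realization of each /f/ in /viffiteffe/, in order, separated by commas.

[v], [ɸ], [v], [ɸ]

Occurrence 1 (position 3): immediately before another consonant → [v].
Occurrence 2 (position 4): before a front vowel (/i, e/) → [ɸ].
Occurrence 3 (position 8): immediately before another consonant → [v].
Occurrence 4 (position 9): before a front vowel (/i, e/) → [ɸ].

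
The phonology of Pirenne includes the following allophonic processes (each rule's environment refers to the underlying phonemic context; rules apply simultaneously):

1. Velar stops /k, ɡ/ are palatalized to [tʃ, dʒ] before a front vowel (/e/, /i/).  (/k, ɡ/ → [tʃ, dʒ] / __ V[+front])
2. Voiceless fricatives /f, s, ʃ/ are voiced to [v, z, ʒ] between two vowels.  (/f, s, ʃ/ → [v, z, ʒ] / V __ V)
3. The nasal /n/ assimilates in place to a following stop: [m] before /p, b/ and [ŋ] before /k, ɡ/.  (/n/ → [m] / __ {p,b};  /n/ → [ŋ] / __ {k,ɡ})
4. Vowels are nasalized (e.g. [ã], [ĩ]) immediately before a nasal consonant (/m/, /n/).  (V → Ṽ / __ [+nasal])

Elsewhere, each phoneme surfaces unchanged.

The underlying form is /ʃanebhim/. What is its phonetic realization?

[ʃãnebhĩm]

/ʃ/ (word-initial) is in the target of rule 2 but the environment (between two vowels) is not met → [ʃ].
/a/ (between /ʃ/ and /n/) occurs before a nasal consonant → [ã] by rule 4.
/n/ (between /a/ and /e/): rule 3 targets it, but not before a labial or velar stop → unchanged [n].
/e/ (between /n/ and /b/) fails the environment for rule 4, so it stays [e].
/b/ (between /e/ and /h/): no rule targets it → [b].
/h/ stays [h].
/i/ (between /h/ and /m/) occurs before a nasal consonant → [ĩ] by rule 4.
/m/ (word-final): no rule targets it → [m].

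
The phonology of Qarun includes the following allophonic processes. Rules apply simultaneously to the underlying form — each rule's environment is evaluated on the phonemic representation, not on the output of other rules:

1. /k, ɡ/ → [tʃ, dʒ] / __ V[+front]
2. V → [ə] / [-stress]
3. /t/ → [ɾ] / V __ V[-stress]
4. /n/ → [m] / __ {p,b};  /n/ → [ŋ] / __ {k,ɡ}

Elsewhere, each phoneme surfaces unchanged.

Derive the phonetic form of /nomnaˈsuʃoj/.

/n/ — word-initial; rule 4 does not apply here → [n].
/o/ meets the environment for rule 2 (in an unstressed syllable) → [ə].
/n/ — between /m/ and /a/; rule 4 does not apply here → [n].
/a/ — between /n/ and /s/, in an unstressed syllable — surfaces as [ə] (rule 2).
/u/ (between /s/ and /ʃ/) is in the target of rule 2 but the environment (in an unstressed syllable) is not met → [u].
/o/ (between /ʃ/ and /j/) occurs in an unstressed syllable → [ə] by rule 2.

[nəmnəˈsuʃəj]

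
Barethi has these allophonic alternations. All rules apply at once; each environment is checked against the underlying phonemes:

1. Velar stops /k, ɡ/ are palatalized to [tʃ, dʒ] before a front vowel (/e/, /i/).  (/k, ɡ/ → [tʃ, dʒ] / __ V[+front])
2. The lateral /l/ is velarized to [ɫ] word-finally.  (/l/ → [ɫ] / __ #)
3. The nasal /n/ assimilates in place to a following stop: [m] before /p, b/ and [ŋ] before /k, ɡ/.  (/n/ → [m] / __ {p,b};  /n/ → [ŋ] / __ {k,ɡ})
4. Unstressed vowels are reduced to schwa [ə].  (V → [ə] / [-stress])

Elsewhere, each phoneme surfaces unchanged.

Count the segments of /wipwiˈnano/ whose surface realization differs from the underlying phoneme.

Segments that undergo a rule: /i/ → [ə] (rule 4); /i/ → [ə] (rule 4); /o/ → [ə] (rule 4).
All other segments surface unchanged.

3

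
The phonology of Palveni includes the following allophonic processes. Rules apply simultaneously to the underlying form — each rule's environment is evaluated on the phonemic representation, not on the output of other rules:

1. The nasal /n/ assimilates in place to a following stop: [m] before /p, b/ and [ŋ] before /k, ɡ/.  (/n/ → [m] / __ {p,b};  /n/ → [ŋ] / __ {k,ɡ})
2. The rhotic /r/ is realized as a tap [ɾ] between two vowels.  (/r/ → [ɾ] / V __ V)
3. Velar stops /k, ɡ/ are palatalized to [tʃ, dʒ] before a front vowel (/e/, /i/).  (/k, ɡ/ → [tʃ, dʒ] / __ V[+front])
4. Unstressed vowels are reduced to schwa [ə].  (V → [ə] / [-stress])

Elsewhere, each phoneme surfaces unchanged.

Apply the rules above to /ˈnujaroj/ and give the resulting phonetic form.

[ˈnujəɾəj]

/n/ (word-initial) fails the environment for rule 1, so it stays [n].
/u/ — between /n/ and /j/; rule 4 does not apply here → [u].
/a/ (between /j/ and /r/): in an unstressed syllable, so rule 4 applies → [ə].
/r/ (between /a/ and /o/) occurs between two vowels → [ɾ] by rule 2.
/o/ meets the environment for rule 4 (in an unstressed syllable) → [ə].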